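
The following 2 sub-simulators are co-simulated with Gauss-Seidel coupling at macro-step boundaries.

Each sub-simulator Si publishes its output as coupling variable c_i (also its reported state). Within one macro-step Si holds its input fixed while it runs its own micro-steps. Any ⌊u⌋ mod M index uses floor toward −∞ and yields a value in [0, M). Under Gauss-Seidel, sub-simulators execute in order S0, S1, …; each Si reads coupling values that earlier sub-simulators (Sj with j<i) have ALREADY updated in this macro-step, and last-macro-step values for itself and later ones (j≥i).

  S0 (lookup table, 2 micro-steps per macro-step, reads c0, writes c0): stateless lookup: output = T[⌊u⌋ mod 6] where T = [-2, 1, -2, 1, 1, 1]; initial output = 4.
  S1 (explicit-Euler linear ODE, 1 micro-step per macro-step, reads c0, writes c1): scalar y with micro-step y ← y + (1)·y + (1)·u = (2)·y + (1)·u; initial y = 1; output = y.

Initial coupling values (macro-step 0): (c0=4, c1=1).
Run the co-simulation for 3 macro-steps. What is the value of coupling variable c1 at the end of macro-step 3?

macro 1: S0 reads c0=4 → after 2×micro: 1; S1 reads c0=1 → after 1×micro: 3 ⇒ (c0=1, c1=3)
macro 2: S0 reads c0=1 → after 2×micro: 1; S1 reads c0=1 → after 1×micro: 7 ⇒ (c0=1, c1=7)
macro 3: S0 reads c0=1 → after 2×micro: 1; S1 reads c0=1 → after 1×micro: 15 ⇒ (c0=1, c1=15)

c1 at macro-step 3 = 15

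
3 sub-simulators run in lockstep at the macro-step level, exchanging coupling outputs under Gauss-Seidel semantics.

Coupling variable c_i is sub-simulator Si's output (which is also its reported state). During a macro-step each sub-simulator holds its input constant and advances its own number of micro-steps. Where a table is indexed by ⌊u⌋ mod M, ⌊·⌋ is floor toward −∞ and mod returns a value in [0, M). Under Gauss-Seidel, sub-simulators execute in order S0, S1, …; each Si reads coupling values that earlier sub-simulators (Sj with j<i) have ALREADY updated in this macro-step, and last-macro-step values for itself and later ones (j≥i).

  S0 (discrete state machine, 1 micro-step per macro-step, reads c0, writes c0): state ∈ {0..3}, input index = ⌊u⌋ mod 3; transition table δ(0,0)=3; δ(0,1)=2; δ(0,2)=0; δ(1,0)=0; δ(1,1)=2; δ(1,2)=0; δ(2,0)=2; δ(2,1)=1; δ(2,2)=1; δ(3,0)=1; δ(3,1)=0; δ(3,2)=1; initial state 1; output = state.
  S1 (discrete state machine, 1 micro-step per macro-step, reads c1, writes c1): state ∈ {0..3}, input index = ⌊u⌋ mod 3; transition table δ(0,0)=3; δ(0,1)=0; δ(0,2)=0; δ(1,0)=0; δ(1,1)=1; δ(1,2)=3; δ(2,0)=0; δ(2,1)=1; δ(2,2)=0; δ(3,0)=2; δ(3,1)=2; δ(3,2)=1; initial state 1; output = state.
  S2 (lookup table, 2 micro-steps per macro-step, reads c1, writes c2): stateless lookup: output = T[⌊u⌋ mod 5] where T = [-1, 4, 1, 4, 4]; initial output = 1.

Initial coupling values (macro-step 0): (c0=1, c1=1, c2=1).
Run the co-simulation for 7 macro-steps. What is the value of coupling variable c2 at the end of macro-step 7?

c2 at macro-step 7 = 4

macro 1: S0 reads c0=1 → after 1×micro: 2; S1 reads c1=1 → after 1×micro: 1; S2 reads c1=1 → after 2×micro: 4 ⇒ (c0=2, c1=1, c2=4)
macro 2: S0 reads c0=2 → after 1×micro: 1; S1 reads c1=1 → after 1×micro: 1; S2 reads c1=1 → after 2×micro: 4 ⇒ (c0=1, c1=1, c2=4)
macro 3: S0 reads c0=1 → after 1×micro: 2; S1 reads c1=1 → after 1×micro: 1; S2 reads c1=1 → after 2×micro: 4 ⇒ (c0=2, c1=1, c2=4)
macro 4: S0 reads c0=2 → after 1×micro: 1; S1 reads c1=1 → after 1×micro: 1; S2 reads c1=1 → after 2×micro: 4 ⇒ (c0=1, c1=1, c2=4)
macro 5: S0 reads c0=1 → after 1×micro: 2; S1 reads c1=1 → after 1×micro: 1; S2 reads c1=1 → after 2×micro: 4 ⇒ (c0=2, c1=1, c2=4)
macro 6: S0 reads c0=2 → after 1×micro: 1; S1 reads c1=1 → after 1×micro: 1; S2 reads c1=1 → after 2×micro: 4 ⇒ (c0=1, c1=1, c2=4)
macro 7: S0 reads c0=1 → after 1×micro: 2; S1 reads c1=1 → after 1×micro: 1; S2 reads c1=1 → after 2×micro: 4 ⇒ (c0=2, c1=1, c2=4)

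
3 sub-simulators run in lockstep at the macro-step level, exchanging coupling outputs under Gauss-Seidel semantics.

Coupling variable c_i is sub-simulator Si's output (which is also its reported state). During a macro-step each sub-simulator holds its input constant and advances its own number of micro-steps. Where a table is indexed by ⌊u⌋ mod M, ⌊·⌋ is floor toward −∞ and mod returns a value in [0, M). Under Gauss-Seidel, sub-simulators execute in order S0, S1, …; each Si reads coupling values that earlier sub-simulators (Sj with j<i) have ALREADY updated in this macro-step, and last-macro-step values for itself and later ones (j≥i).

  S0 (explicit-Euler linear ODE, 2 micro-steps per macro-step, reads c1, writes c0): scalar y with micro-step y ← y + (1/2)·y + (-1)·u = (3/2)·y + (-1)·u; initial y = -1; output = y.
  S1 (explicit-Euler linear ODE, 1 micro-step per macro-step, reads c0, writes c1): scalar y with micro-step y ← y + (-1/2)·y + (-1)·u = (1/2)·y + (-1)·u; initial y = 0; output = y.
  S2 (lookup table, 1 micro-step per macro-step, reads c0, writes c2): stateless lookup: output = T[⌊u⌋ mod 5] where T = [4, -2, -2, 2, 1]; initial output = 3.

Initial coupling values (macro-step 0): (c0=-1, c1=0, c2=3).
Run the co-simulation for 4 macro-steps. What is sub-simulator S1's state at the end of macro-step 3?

S1 state at macro-step 3 = 3807/64

macro 1: S0 reads c1=0 → after 2×micro: -9/4; S1 reads c0=-9/4 → after 1×micro: 9/4; S2 reads c0=-9/4 → after 1×micro: -2 ⇒ (c0=-9/4, c1=9/4, c2=-2)
macro 2: S0 reads c1=9/4 → after 2×micro: -171/16; S1 reads c0=-171/16 → after 1×micro: 189/16; S2 reads c0=-171/16 → after 1×micro: 1 ⇒ (c0=-171/16, c1=189/16, c2=1)
macro 3: S0 reads c1=189/16 → after 2×micro: -3429/64; S1 reads c0=-3429/64 → after 1×micro: 3807/64; S2 reads c0=-3429/64 → after 1×micro: -2 ⇒ (c0=-3429/64, c1=3807/64, c2=-2)
macro 4: S0 reads c1=3807/64 → after 2×micro: -68931/256; S1 reads c0=-68931/256 → after 1×micro: 76545/256; S2 reads c0=-68931/256 → after 1×micro: 4 ⇒ (c0=-68931/256, c1=76545/256, c2=4)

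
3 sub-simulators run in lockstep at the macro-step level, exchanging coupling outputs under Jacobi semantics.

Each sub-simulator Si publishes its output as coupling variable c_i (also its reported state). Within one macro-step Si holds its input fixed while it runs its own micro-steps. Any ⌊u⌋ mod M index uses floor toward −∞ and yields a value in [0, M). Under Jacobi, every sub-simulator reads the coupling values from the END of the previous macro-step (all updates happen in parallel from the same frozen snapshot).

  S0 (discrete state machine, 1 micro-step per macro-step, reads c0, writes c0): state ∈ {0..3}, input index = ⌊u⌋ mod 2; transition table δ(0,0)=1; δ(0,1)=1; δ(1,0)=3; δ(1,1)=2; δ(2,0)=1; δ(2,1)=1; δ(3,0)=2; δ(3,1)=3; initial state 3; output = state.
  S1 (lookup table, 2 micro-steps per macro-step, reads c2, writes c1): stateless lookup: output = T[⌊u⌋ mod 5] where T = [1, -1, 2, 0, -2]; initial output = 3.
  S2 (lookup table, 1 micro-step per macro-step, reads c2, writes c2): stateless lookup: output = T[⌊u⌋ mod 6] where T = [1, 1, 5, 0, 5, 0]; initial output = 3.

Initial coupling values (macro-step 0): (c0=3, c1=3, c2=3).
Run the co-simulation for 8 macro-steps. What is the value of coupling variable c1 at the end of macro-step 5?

macro 1: S0 reads c0=3 → after 1×micro: 3; S1 reads c2=3 → after 2×micro: 0; S2 reads c2=3 → after 1×micro: 0 ⇒ (c0=3, c1=0, c2=0)
macro 2: S0 reads c0=3 → after 1×micro: 3; S1 reads c2=0 → after 2×micro: 1; S2 reads c2=0 → after 1×micro: 1 ⇒ (c0=3, c1=1, c2=1)
macro 3: S0 reads c0=3 → after 1×micro: 3; S1 reads c2=1 → after 2×micro: -1; S2 reads c2=1 → after 1×micro: 1 ⇒ (c0=3, c1=-1, c2=1)
macro 4: S0 reads c0=3 → after 1×micro: 3; S1 reads c2=1 → after 2×micro: -1; S2 reads c2=1 → after 1×micro: 1 ⇒ (c0=3, c1=-1, c2=1)
macro 5: S0 reads c0=3 → after 1×micro: 3; S1 reads c2=1 → after 2×micro: -1; S2 reads c2=1 → after 1×micro: 1 ⇒ (c0=3, c1=-1, c2=1)
macro 6: S0 reads c0=3 → after 1×micro: 3; S1 reads c2=1 → after 2×micro: -1; S2 reads c2=1 → after 1×micro: 1 ⇒ (c0=3, c1=-1, c2=1)
macro 7: S0 reads c0=3 → after 1×micro: 3; S1 reads c2=1 → after 2×micro: -1; S2 reads c2=1 → after 1×micro: 1 ⇒ (c0=3, c1=-1, c2=1)
macro 8: S0 reads c0=3 → after 1×micro: 3; S1 reads c2=1 → after 2×micro: -1; S2 reads c2=1 → after 1×micro: 1 ⇒ (c0=3, c1=-1, c2=1)

c1 at macro-step 5 = -1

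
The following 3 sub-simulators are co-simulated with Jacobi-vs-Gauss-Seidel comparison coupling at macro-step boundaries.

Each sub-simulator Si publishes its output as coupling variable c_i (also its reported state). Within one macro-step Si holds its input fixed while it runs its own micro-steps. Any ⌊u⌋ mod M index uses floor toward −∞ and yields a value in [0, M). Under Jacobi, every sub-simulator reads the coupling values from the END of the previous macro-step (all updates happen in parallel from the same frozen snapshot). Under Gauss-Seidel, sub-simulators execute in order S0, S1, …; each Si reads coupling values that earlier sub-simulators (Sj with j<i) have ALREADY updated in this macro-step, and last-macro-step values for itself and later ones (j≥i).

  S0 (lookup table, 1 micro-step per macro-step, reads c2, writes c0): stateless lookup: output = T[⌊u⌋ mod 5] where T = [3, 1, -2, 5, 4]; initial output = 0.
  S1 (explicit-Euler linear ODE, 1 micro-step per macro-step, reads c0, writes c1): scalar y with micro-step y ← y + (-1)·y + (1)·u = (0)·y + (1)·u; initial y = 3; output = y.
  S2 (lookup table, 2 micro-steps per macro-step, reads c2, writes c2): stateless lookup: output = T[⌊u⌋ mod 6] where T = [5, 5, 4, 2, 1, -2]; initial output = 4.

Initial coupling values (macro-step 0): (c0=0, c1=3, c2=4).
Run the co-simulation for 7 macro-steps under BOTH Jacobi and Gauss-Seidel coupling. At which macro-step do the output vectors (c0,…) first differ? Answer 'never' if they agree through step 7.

first divergence at macro-step: 1

[Jacobi] macro 1: S0 reads c2=4 → after 1×micro: 4; S1 reads c0=0 → after 1×micro: 0; S2 reads c2=4 → after 2×micro: 1 ⇒ (c0=4, c1=0, c2=1)
[Jacobi] macro 2: S0 reads c2=1 → after 1×micro: 1; S1 reads c0=4 → after 1×micro: 4; S2 reads c2=1 → after 2×micro: 5 ⇒ (c0=1, c1=4, c2=5)
[Jacobi] macro 3: S0 reads c2=5 → after 1×micro: 3; S1 reads c0=1 → after 1×micro: 1; S2 reads c2=5 → after 2×micro: -2 ⇒ (c0=3, c1=1, c2=-2)
[Jacobi] macro 4: S0 reads c2=-2 → after 1×micro: 5; S1 reads c0=3 → after 1×micro: 3; S2 reads c2=-2 → after 2×micro: 1 ⇒ (c0=5, c1=3, c2=1)
[Jacobi] macro 5: S0 reads c2=1 → after 1×micro: 1; S1 reads c0=5 → after 1×micro: 5; S2 reads c2=1 → after 2×micro: 5 ⇒ (c0=1, c1=5, c2=5)
[Jacobi] macro 6: S0 reads c2=5 → after 1×micro: 3; S1 reads c0=1 → after 1×micro: 1; S2 reads c2=5 → after 2×micro: -2 ⇒ (c0=3, c1=1, c2=-2)
[Jacobi] macro 7: S0 reads c2=-2 → after 1×micro: 5; S1 reads c0=3 → after 1×micro: 3; S2 reads c2=-2 → after 2×micro: 1 ⇒ (c0=5, c1=3, c2=1)
[Gauss-Seidel] macro 1: S0 reads c2=4 → after 1×micro: 4; S1 reads c0=4 → after 1×micro: 4; S2 reads c2=4 → after 2×micro: 1 ⇒ (c0=4, c1=4, c2=1)
[Gauss-Seidel] macro 2: S0 reads c2=1 → after 1×micro: 1; S1 reads c0=1 → after 1×micro: 1; S2 reads c2=1 → after 2×micro: 5 ⇒ (c0=1, c1=1, c2=5)
[Gauss-Seidel] macro 3: S0 reads c2=5 → after 1×micro: 3; S1 reads c0=3 → after 1×micro: 3; S2 reads c2=5 → after 2×micro: -2 ⇒ (c0=3, c1=3, c2=-2)
[Gauss-Seidel] macro 4: S0 reads c2=-2 → after 1×micro: 5; S1 reads c0=5 → after 1×micro: 5; S2 reads c2=-2 → after 2×micro: 1 ⇒ (c0=5, c1=5, c2=1)
[Gauss-Seidel] macro 5: S0 reads c2=1 → after 1×micro: 1; S1 reads c0=1 → after 1×micro: 1; S2 reads c2=1 → after 2×micro: 5 ⇒ (c0=1, c1=1, c2=5)
[Gauss-Seidel] macro 6: S0 reads c2=5 → after 1×micro: 3; S1 reads c0=3 → after 1×micro: 3; S2 reads c2=5 → after 2×micro: -2 ⇒ (c0=3, c1=3, c2=-2)
[Gauss-Seidel] macro 7: S0 reads c2=-2 → after 1×micro: 5; S1 reads c0=5 → after 1×micro: 5; S2 reads c2=-2 → after 2×micro: 1 ⇒ (c0=5, c1=5, c2=1)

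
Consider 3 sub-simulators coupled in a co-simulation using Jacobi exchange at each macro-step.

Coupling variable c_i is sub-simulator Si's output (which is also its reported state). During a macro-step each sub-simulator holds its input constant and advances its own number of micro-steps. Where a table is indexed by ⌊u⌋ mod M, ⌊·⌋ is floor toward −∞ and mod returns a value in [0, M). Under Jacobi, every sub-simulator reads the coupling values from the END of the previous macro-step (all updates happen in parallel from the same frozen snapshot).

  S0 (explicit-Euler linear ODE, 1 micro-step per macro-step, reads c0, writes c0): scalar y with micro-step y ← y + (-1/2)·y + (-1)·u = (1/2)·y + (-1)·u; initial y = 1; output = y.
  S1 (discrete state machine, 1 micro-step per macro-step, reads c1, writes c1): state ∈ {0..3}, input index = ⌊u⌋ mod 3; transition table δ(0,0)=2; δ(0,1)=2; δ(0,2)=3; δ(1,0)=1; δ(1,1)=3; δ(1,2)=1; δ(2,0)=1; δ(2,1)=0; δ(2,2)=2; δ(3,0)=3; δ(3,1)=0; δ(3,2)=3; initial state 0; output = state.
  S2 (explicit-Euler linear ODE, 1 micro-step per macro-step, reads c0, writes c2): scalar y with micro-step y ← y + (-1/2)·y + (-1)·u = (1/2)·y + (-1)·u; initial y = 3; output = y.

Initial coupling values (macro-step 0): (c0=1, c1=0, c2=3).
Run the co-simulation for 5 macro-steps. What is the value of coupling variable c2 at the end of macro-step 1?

macro 1: S0 reads c0=1 → after 1×micro: -1/2; S1 reads c1=0 → after 1×micro: 2; S2 reads c0=1 → after 1×micro: 1/2 ⇒ (c0=-1/2, c1=2, c2=1/2)
macro 2: S0 reads c0=-1/2 → after 1×micro: 1/4; S1 reads c1=2 → after 1×micro: 2; S2 reads c0=-1/2 → after 1×micro: 3/4 ⇒ (c0=1/4, c1=2, c2=3/4)
macro 3: S0 reads c0=1/4 → after 1×micro: -1/8; S1 reads c1=2 → after 1×micro: 2; S2 reads c0=1/4 → after 1×micro: 1/8 ⇒ (c0=-1/8, c1=2, c2=1/8)
macro 4: S0 reads c0=-1/8 → after 1×micro: 1/16; S1 reads c1=2 → after 1×micro: 2; S2 reads c0=-1/8 → after 1×micro: 3/16 ⇒ (c0=1/16, c1=2, c2=3/16)
macro 5: S0 reads c0=1/16 → after 1×micro: -1/32; S1 reads c1=2 → after 1×micro: 2; S2 reads c0=1/16 → after 1×micro: 1/32 ⇒ (c0=-1/32, c1=2, c2=1/32)

c2 at macro-step 1 = 1/2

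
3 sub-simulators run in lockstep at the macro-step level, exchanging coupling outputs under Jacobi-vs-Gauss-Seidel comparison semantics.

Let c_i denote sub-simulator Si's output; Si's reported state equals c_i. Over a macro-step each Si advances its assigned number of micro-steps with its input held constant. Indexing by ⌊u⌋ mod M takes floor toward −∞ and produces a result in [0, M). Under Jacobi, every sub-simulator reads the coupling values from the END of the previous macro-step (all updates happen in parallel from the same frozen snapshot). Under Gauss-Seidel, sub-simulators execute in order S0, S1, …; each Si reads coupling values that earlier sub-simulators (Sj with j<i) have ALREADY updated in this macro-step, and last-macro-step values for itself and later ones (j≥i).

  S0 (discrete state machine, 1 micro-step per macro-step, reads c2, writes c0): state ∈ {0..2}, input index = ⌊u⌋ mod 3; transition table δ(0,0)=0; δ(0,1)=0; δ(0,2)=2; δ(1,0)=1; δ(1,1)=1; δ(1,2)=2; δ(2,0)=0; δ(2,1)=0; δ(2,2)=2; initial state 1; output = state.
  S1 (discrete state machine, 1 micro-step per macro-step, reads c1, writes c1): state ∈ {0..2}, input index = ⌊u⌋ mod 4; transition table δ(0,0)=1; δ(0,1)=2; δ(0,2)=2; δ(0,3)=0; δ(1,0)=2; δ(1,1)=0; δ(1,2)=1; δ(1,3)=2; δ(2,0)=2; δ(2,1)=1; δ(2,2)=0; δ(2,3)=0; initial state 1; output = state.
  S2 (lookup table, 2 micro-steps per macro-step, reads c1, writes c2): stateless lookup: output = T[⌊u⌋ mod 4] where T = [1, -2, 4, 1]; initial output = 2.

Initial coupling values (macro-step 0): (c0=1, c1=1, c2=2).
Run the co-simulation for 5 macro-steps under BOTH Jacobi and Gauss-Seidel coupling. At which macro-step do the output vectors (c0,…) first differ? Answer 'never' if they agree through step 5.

first divergence at macro-step: 1

[Jacobi] macro 1: S0 reads c2=2 → after 1×micro: 2; S1 reads c1=1 → after 1×micro: 0; S2 reads c1=1 → after 2×micro: -2 ⇒ (c0=2, c1=0, c2=-2)
[Jacobi] macro 2: S0 reads c2=-2 → after 1×micro: 0; S1 reads c1=0 → after 1×micro: 1; S2 reads c1=0 → after 2×micro: 1 ⇒ (c0=0, c1=1, c2=1)
[Jacobi] macro 3: S0 reads c2=1 → after 1×micro: 0; S1 reads c1=1 → after 1×micro: 0; S2 reads c1=1 → after 2×micro: -2 ⇒ (c0=0, c1=0, c2=-2)
[Jacobi] macro 4: S0 reads c2=-2 → after 1×micro: 0; S1 reads c1=0 → after 1×micro: 1; S2 reads c1=0 → after 2×micro: 1 ⇒ (c0=0, c1=1, c2=1)
[Jacobi] macro 5: S0 reads c2=1 → after 1×micro: 0; S1 reads c1=1 → after 1×micro: 0; S2 reads c1=1 → after 2×micro: -2 ⇒ (c0=0, c1=0, c2=-2)
[Gauss-Seidel] macro 1: S0 reads c2=2 → after 1×micro: 2; S1 reads c1=1 → after 1×micro: 0; S2 reads c1=0 → after 2×micro: 1 ⇒ (c0=2, c1=0, c2=1)
[Gauss-Seidel] macro 2: S0 reads c2=1 → after 1×micro: 0; S1 reads c1=0 → after 1×micro: 1; S2 reads c1=1 → after 2×micro: -2 ⇒ (c0=0, c1=1, c2=-2)
[Gauss-Seidel] macro 3: S0 reads c2=-2 → after 1×micro: 0; S1 reads c1=1 → after 1×micro: 0; S2 reads c1=0 → after 2×micro: 1 ⇒ (c0=0, c1=0, c2=1)
[Gauss-Seidel] macro 4: S0 reads c2=1 → after 1×micro: 0; S1 reads c1=0 → after 1×micro: 1; S2 reads c1=1 → after 2×micro: -2 ⇒ (c0=0, c1=1, c2=-2)
[Gauss-Seidel] macro 5: S0 reads c2=-2 → after 1×micro: 0; S1 reads c1=1 → after 1×micro: 0; S2 reads c1=0 → after 2×micro: 1 ⇒ (c0=0, c1=0, c2=1)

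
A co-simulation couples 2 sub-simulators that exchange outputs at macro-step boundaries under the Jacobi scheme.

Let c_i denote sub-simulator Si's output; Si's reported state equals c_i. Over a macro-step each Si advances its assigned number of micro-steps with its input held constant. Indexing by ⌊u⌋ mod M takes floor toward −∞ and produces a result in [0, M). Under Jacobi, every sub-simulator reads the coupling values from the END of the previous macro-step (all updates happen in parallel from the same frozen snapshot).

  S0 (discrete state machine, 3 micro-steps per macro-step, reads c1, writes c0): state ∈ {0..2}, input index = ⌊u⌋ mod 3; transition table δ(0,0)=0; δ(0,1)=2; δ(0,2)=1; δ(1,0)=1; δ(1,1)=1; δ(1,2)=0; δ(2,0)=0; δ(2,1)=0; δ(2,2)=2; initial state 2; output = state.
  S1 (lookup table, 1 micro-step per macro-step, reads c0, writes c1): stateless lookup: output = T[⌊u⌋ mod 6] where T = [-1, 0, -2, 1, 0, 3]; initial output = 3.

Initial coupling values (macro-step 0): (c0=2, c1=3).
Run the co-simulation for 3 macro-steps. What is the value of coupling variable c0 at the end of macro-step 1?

c0 at macro-step 1 = 0

macro 1: S0 reads c1=3 → after 3×micro: 0; S1 reads c0=2 → after 1×micro: -2 ⇒ (c0=0, c1=-2)
macro 2: S0 reads c1=-2 → after 3×micro: 2; S1 reads c0=0 → after 1×micro: -1 ⇒ (c0=2, c1=-1)
macro 3: S0 reads c1=-1 → after 3×micro: 2; S1 reads c0=2 → after 1×micro: -2 ⇒ (c0=2, c1=-2)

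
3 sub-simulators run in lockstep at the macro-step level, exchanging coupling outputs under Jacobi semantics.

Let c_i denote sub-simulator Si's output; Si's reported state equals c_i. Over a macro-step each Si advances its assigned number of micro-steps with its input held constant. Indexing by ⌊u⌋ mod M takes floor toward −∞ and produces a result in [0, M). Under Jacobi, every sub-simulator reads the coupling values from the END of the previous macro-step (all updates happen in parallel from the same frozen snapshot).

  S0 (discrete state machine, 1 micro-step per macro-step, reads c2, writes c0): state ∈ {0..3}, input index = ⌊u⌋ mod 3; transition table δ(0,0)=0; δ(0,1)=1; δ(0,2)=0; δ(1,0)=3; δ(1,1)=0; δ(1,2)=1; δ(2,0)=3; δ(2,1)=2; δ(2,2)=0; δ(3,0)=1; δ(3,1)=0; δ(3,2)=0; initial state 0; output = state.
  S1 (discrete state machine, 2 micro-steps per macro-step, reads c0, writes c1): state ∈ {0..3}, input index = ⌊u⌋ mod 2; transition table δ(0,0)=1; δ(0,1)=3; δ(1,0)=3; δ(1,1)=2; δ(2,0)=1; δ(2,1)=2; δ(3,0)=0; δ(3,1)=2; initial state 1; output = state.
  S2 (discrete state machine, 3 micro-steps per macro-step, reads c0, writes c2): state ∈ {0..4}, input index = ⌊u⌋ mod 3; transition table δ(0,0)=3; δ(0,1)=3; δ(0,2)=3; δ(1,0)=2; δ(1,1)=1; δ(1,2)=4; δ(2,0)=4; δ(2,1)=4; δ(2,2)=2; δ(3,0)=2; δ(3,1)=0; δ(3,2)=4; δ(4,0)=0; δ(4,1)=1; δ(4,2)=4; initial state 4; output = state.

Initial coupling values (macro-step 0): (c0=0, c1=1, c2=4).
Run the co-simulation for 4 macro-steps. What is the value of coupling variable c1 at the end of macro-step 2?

macro 1: S0 reads c2=4 → after 1×micro: 1; S1 reads c0=0 → after 2×micro: 0; S2 reads c0=0 → after 3×micro: 2 ⇒ (c0=1, c1=0, c2=2)
macro 2: S0 reads c2=2 → after 1×micro: 1; S1 reads c0=1 → after 2×micro: 2; S2 reads c0=1 → after 3×micro: 1 ⇒ (c0=1, c1=2, c2=1)
macro 3: S0 reads c2=1 → after 1×micro: 0; S1 reads c0=1 → after 2×micro: 2; S2 reads c0=1 → after 3×micro: 1 ⇒ (c0=0, c1=2, c2=1)
macro 4: S0 reads c2=1 → after 1×micro: 1; S1 reads c0=0 → after 2×micro: 3; S2 reads c0=0 → after 3×micro: 0 ⇒ (c0=1, c1=3, c2=0)

c1 at macro-step 2 = 2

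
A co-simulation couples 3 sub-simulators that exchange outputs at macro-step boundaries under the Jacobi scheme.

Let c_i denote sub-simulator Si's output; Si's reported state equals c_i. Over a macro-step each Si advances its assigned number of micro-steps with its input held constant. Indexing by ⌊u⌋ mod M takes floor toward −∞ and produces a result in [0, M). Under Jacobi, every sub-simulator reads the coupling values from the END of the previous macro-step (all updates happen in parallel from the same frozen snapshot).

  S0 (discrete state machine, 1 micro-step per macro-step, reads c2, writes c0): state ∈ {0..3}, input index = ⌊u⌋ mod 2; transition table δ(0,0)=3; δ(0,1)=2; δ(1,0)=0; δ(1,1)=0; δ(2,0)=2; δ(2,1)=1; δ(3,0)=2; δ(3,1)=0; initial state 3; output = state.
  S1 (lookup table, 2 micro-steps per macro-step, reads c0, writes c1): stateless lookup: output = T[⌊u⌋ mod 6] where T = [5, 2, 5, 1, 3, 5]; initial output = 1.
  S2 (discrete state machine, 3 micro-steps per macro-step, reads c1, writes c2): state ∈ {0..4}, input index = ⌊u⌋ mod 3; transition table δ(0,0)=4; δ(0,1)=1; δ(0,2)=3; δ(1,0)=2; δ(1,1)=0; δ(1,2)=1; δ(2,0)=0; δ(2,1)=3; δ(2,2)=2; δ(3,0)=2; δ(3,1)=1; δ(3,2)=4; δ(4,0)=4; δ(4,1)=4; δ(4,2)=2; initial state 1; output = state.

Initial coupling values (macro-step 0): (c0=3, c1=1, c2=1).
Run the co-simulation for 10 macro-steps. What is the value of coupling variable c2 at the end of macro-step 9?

c2 at macro-step 9 = 2

macro 1: S0 reads c2=1 → after 1×micro: 0; S1 reads c0=3 → after 2×micro: 1; S2 reads c1=1 → after 3×micro: 0 ⇒ (c0=0, c1=1, c2=0)
macro 2: S0 reads c2=0 → after 1×micro: 3; S1 reads c0=0 → after 2×micro: 5; S2 reads c1=1 → after 3×micro: 1 ⇒ (c0=3, c1=5, c2=1)
macro 3: S0 reads c2=1 → after 1×micro: 0; S1 reads c0=3 → after 2×micro: 1; S2 reads c1=5 → after 3×micro: 1 ⇒ (c0=0, c1=1, c2=1)
macro 4: S0 reads c2=1 → after 1×micro: 2; S1 reads c0=0 → after 2×micro: 5; S2 reads c1=1 → after 3×micro: 0 ⇒ (c0=2, c1=5, c2=0)
macro 5: S0 reads c2=0 → after 1×micro: 2; S1 reads c0=2 → after 2×micro: 5; S2 reads c1=5 → after 3×micro: 2 ⇒ (c0=2, c1=5, c2=2)
macro 6: S0 reads c2=2 → after 1×micro: 2; S1 reads c0=2 → after 2×micro: 5; S2 reads c1=5 → after 3×micro: 2 ⇒ (c0=2, c1=5, c2=2)
macro 7: S0 reads c2=2 → after 1×micro: 2; S1 reads c0=2 → after 2×micro: 5; S2 reads c1=5 → after 3×micro: 2 ⇒ (c0=2, c1=5, c2=2)
macro 8: S0 reads c2=2 → after 1×micro: 2; S1 reads c0=2 → after 2×micro: 5; S2 reads c1=5 → after 3×micro: 2 ⇒ (c0=2, c1=5, c2=2)
macro 9: S0 reads c2=2 → after 1×micro: 2; S1 reads c0=2 → after 2×micro: 5; S2 reads c1=5 → after 3×micro: 2 ⇒ (c0=2, c1=5, c2=2)
macro 10: S0 reads c2=2 → after 1×micro: 2; S1 reads c0=2 → after 2×micro: 5; S2 reads c1=5 → after 3×micro: 2 ⇒ (c0=2, c1=5, c2=2)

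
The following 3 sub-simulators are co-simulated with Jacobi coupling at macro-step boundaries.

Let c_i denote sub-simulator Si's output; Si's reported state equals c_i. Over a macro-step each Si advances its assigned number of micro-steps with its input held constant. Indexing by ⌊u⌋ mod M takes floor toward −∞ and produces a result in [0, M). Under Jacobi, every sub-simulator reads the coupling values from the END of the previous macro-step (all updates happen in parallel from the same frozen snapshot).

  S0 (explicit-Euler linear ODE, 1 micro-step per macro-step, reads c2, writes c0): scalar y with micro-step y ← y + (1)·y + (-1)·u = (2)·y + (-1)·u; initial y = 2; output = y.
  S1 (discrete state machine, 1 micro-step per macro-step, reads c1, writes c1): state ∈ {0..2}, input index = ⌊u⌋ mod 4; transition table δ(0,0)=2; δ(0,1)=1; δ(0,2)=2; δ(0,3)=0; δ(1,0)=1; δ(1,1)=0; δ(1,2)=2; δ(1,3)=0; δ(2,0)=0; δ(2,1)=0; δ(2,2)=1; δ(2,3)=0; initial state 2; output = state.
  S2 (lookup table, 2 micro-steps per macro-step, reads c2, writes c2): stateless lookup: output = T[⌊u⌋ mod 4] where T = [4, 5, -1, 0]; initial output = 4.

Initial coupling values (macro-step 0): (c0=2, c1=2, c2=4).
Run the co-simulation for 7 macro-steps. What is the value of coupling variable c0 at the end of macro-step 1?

c0 at macro-step 1 = 0

macro 1: S0 reads c2=4 → after 1×micro: 0; S1 reads c1=2 → after 1×micro: 1; S2 reads c2=4 → after 2×micro: 4 ⇒ (c0=0, c1=1, c2=4)
macro 2: S0 reads c2=4 → after 1×micro: -4; S1 reads c1=1 → after 1×micro: 0; S2 reads c2=4 → after 2×micro: 4 ⇒ (c0=-4, c1=0, c2=4)
macro 3: S0 reads c2=4 → after 1×micro: -12; S1 reads c1=0 → after 1×micro: 2; S2 reads c2=4 → after 2×micro: 4 ⇒ (c0=-12, c1=2, c2=4)
macro 4: S0 reads c2=4 → after 1×micro: -28; S1 reads c1=2 → after 1×micro: 1; S2 reads c2=4 → after 2×micro: 4 ⇒ (c0=-28, c1=1, c2=4)
macro 5: S0 reads c2=4 → after 1×micro: -60; S1 reads c1=1 → after 1×micro: 0; S2 reads c2=4 → after 2×micro: 4 ⇒ (c0=-60, c1=0, c2=4)
macro 6: S0 reads c2=4 → after 1×micro: -124; S1 reads c1=0 → after 1×micro: 2; S2 reads c2=4 → after 2×micro: 4 ⇒ (c0=-124, c1=2, c2=4)
macro 7: S0 reads c2=4 → after 1×micro: -252; S1 reads c1=2 → after 1×micro: 1; S2 reads c2=4 → after 2×micro: 4 ⇒ (c0=-252, c1=1, c2=4)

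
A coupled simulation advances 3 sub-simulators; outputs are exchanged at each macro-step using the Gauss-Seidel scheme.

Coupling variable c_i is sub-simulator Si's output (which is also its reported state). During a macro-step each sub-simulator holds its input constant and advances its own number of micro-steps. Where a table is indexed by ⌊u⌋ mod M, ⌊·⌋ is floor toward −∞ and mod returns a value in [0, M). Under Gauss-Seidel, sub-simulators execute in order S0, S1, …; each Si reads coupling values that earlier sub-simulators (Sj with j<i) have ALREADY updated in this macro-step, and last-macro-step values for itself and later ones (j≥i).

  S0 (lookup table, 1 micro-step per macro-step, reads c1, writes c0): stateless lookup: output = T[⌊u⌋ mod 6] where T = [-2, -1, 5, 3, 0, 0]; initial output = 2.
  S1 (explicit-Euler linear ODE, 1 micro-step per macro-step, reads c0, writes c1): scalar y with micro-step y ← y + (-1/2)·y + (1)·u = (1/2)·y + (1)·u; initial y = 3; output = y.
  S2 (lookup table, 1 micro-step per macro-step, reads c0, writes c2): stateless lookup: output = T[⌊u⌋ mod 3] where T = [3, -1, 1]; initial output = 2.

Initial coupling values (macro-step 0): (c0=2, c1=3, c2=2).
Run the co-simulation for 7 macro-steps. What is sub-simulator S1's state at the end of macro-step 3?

S1 state at macro-step 3 = 49/8

macro 1: S0 reads c1=3 → after 1×micro: 3; S1 reads c0=3 → after 1×micro: 9/2; S2 reads c0=3 → after 1×micro: 3 ⇒ (c0=3, c1=9/2, c2=3)
macro 2: S0 reads c1=9/2 → after 1×micro: 0; S1 reads c0=0 → after 1×micro: 9/4; S2 reads c0=0 → after 1×micro: 3 ⇒ (c0=0, c1=9/4, c2=3)
macro 3: S0 reads c1=9/4 → after 1×micro: 5; S1 reads c0=5 → after 1×micro: 49/8; S2 reads c0=5 → after 1×micro: 1 ⇒ (c0=5, c1=49/8, c2=1)
macro 4: S0 reads c1=49/8 → after 1×micro: -2; S1 reads c0=-2 → after 1×micro: 17/16; S2 reads c0=-2 → after 1×micro: -1 ⇒ (c0=-2, c1=17/16, c2=-1)
macro 5: S0 reads c1=17/16 → after 1×micro: -1; S1 reads c0=-1 → after 1×micro: -15/32; S2 reads c0=-1 → after 1×micro: 1 ⇒ (c0=-1, c1=-15/32, c2=1)
macro 6: S0 reads c1=-15/32 → after 1×micro: 0; S1 reads c0=0 → after 1×micro: -15/64; S2 reads c0=0 → after 1×micro: 3 ⇒ (c0=0, c1=-15/64, c2=3)
macro 7: S0 reads c1=-15/64 → after 1×micro: 0; S1 reads c0=0 → after 1×micro: -15/128; S2 reads c0=0 → after 1×micro: 3 ⇒ (c0=0, c1=-15/128, c2=3)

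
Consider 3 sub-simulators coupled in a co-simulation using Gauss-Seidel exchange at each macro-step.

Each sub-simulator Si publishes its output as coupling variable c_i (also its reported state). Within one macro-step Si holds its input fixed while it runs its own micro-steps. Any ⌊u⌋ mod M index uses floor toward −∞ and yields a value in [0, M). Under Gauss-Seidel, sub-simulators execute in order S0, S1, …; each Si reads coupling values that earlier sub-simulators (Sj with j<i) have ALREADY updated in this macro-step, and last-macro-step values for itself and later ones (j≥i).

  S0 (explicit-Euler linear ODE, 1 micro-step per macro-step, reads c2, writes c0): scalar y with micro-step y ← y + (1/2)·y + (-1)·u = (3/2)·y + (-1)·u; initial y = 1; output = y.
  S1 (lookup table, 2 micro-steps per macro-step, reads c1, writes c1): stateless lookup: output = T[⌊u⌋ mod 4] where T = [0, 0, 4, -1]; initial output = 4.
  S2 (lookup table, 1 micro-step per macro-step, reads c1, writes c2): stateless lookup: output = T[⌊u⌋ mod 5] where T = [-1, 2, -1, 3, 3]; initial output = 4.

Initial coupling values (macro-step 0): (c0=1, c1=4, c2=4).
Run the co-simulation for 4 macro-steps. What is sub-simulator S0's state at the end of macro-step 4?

S0 state at macro-step 4 = -59/16

macro 1: S0 reads c2=4 → after 1×micro: -5/2; S1 reads c1=4 → after 2×micro: 0; S2 reads c1=0 → after 1×micro: -1 ⇒ (c0=-5/2, c1=0, c2=-1)
macro 2: S0 reads c2=-1 → after 1×micro: -11/4; S1 reads c1=0 → after 2×micro: 0; S2 reads c1=0 → after 1×micro: -1 ⇒ (c0=-11/4, c1=0, c2=-1)
macro 3: S0 reads c2=-1 → after 1×micro: -25/8; S1 reads c1=0 → after 2×micro: 0; S2 reads c1=0 → after 1×micro: -1 ⇒ (c0=-25/8, c1=0, c2=-1)
macro 4: S0 reads c2=-1 → after 1×micro: -59/16; S1 reads c1=0 → after 2×micro: 0; S2 reads c1=0 → after 1×micro: -1 ⇒ (c0=-59/16, c1=0, c2=-1)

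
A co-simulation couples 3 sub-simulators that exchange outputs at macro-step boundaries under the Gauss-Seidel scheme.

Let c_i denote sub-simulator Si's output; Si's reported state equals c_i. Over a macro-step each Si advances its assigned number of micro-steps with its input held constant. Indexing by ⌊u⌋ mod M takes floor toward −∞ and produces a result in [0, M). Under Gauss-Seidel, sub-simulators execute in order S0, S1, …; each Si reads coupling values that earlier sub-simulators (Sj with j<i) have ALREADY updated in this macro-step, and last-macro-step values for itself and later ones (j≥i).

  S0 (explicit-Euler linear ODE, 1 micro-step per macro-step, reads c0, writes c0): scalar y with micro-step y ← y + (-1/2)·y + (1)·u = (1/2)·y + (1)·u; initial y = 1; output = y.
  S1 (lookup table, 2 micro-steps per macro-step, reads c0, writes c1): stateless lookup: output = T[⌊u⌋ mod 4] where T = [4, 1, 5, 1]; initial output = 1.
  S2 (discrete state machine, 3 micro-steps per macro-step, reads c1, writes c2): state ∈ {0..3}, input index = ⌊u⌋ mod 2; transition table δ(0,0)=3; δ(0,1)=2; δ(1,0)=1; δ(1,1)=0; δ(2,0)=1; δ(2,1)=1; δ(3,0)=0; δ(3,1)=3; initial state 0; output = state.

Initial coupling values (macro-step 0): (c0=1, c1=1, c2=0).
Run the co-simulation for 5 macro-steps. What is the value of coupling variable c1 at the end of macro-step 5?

c1 at macro-step 5 = 1

macro 1: S0 reads c0=1 → after 1×micro: 3/2; S1 reads c0=3/2 → after 2×micro: 1; S2 reads c1=1 → after 3×micro: 0 ⇒ (c0=3/2, c1=1, c2=0)
macro 2: S0 reads c0=3/2 → after 1×micro: 9/4; S1 reads c0=9/4 → after 2×micro: 5; S2 reads c1=5 → after 3×micro: 0 ⇒ (c0=9/4, c1=5, c2=0)
macro 3: S0 reads c0=9/4 → after 1×micro: 27/8; S1 reads c0=27/8 → after 2×micro: 1; S2 reads c1=1 → after 3×micro: 0 ⇒ (c0=27/8, c1=1, c2=0)
macro 4: S0 reads c0=27/8 → after 1×micro: 81/16; S1 reads c0=81/16 → after 2×micro: 1; S2 reads c1=1 → after 3×micro: 0 ⇒ (c0=81/16, c1=1, c2=0)
macro 5: S0 reads c0=81/16 → after 1×micro: 243/32; S1 reads c0=243/32 → after 2×micro: 1; S2 reads c1=1 → after 3×micro: 0 ⇒ (c0=243/32, c1=1, c2=0)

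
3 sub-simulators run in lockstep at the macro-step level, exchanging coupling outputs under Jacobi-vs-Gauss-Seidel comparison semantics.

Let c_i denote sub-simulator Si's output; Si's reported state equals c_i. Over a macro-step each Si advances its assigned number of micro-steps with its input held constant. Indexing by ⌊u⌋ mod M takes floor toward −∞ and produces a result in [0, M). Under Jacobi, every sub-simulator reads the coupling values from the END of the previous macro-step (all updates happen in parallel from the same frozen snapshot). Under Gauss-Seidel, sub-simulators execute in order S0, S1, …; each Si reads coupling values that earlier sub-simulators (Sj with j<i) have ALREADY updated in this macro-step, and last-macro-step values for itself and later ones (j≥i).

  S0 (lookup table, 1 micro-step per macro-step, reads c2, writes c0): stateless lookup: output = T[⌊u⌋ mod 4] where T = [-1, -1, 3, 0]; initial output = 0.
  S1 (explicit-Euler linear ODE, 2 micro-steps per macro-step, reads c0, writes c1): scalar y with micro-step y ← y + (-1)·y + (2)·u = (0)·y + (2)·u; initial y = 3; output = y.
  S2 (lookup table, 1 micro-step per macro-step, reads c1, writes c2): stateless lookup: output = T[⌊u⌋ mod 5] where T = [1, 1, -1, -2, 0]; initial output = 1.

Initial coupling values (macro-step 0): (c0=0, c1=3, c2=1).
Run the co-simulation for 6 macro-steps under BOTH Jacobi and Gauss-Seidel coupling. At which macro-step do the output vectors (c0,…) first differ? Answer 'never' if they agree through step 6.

first divergence at macro-step: 1

[Jacobi] macro 1: S0 reads c2=1 → after 1×micro: -1; S1 reads c0=0 → after 2×micro: 0; S2 reads c1=3 → after 1×micro: -2 ⇒ (c0=-1, c1=0, c2=-2)
[Jacobi] macro 2: S0 reads c2=-2 → after 1×micro: 3; S1 reads c0=-1 → after 2×micro: -2; S2 reads c1=0 → after 1×micro: 1 ⇒ (c0=3, c1=-2, c2=1)
[Jacobi] macro 3: S0 reads c2=1 → after 1×micro: -1; S1 reads c0=3 → after 2×micro: 6; S2 reads c1=-2 → after 1×micro: -2 ⇒ (c0=-1, c1=6, c2=-2)
[Jacobi] macro 4: S0 reads c2=-2 → after 1×micro: 3; S1 reads c0=-1 → after 2×micro: -2; S2 reads c1=6 → after 1×micro: 1 ⇒ (c0=3, c1=-2, c2=1)
[Jacobi] macro 5: S0 reads c2=1 → after 1×micro: -1; S1 reads c0=3 → after 2×micro: 6; S2 reads c1=-2 → after 1×micro: -2 ⇒ (c0=-1, c1=6, c2=-2)
[Jacobi] macro 6: S0 reads c2=-2 → after 1×micro: 3; S1 reads c0=-1 → after 2×micro: -2; S2 reads c1=6 → after 1×micro: 1 ⇒ (c0=3, c1=-2, c2=1)
[Gauss-Seidel] macro 1: S0 reads c2=1 → after 1×micro: -1; S1 reads c0=-1 → after 2×micro: -2; S2 reads c1=-2 → after 1×micro: -2 ⇒ (c0=-1, c1=-2, c2=-2)
[Gauss-Seidel] macro 2: S0 reads c2=-2 → after 1×micro: 3; S1 reads c0=3 → after 2×micro: 6; S2 reads c1=6 → after 1×micro: 1 ⇒ (c0=3, c1=6, c2=1)
[Gauss-Seidel] macro 3: S0 reads c2=1 → after 1×micro: -1; S1 reads c0=-1 → after 2×micro: -2; S2 reads c1=-2 → after 1×micro: -2 ⇒ (c0=-1, c1=-2, c2=-2)
[Gauss-Seidel] macro 4: S0 reads c2=-2 → after 1×micro: 3; S1 reads c0=3 → after 2×micro: 6; S2 reads c1=6 → after 1×micro: 1 ⇒ (c0=3, c1=6, c2=1)
[Gauss-Seidel] macro 5: S0 reads c2=1 → after 1×micro: -1; S1 reads c0=-1 → after 2×micro: -2; S2 reads c1=-2 → after 1×micro: -2 ⇒ (c0=-1, c1=-2, c2=-2)
[Gauss-Seidel] macro 6: S0 reads c2=-2 → after 1×micro: 3; S1 reads c0=3 → after 2×micro: 6; S2 reads c1=6 → after 1×micro: 1 ⇒ (c0=3, c1=6, c2=1)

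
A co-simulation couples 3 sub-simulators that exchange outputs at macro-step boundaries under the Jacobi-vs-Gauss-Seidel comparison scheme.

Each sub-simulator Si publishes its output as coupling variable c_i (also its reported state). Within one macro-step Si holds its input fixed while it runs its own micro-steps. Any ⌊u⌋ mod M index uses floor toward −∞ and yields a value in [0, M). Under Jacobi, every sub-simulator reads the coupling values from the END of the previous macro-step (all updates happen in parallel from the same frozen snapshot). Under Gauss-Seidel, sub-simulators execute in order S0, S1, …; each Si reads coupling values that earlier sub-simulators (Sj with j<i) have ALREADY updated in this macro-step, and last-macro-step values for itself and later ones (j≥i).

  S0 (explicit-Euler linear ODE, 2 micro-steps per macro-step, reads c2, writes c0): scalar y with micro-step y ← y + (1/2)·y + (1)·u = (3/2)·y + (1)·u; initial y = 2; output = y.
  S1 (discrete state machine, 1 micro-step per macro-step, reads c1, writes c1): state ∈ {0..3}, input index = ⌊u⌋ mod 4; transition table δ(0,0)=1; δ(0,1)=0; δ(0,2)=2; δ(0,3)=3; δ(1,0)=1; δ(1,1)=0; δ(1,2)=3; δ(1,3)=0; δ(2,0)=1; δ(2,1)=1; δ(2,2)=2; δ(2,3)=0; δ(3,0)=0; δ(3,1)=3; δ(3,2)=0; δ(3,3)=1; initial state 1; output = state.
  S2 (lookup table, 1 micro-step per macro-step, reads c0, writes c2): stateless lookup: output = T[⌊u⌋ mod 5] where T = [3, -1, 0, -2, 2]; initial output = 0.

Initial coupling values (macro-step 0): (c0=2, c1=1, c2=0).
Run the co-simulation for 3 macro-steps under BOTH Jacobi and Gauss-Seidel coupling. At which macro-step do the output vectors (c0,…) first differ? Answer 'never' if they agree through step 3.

first divergence at macro-step: 1

[Jacobi] macro 1: S0 reads c2=0 → after 2×micro: 9/2; S1 reads c1=1 → after 1×micro: 0; S2 reads c0=2 → after 1×micro: 0 ⇒ (c0=9/2, c1=0, c2=0)
[Jacobi] macro 2: S0 reads c2=0 → after 2×micro: 81/8; S1 reads c1=0 → after 1×micro: 1; S2 reads c0=9/2 → after 1×micro: 2 ⇒ (c0=81/8, c1=1, c2=2)
[Jacobi] macro 3: S0 reads c2=2 → after 2×micro: 889/32; S1 reads c1=1 → after 1×micro: 0; S2 reads c0=81/8 → after 1×micro: 3 ⇒ (c0=889/32, c1=0, c2=3)
[Gauss-Seidel] macro 1: S0 reads c2=0 → after 2×micro: 9/2; S1 reads c1=1 → after 1×micro: 0; S2 reads c0=9/2 → after 1×micro: 2 ⇒ (c0=9/2, c1=0, c2=2)
[Gauss-Seidel] macro 2: S0 reads c2=2 → after 2×micro: 121/8; S1 reads c1=0 → after 1×micro: 1; S2 reads c0=121/8 → after 1×micro: 3 ⇒ (c0=121/8, c1=1, c2=3)
[Gauss-Seidel] macro 3: S0 reads c2=3 → after 2×micro: 1329/32; S1 reads c1=1 → after 1×micro: 0; S2 reads c0=1329/32 → after 1×micro: -1 ⇒ (c0=1329/32, c1=0, c2=-1)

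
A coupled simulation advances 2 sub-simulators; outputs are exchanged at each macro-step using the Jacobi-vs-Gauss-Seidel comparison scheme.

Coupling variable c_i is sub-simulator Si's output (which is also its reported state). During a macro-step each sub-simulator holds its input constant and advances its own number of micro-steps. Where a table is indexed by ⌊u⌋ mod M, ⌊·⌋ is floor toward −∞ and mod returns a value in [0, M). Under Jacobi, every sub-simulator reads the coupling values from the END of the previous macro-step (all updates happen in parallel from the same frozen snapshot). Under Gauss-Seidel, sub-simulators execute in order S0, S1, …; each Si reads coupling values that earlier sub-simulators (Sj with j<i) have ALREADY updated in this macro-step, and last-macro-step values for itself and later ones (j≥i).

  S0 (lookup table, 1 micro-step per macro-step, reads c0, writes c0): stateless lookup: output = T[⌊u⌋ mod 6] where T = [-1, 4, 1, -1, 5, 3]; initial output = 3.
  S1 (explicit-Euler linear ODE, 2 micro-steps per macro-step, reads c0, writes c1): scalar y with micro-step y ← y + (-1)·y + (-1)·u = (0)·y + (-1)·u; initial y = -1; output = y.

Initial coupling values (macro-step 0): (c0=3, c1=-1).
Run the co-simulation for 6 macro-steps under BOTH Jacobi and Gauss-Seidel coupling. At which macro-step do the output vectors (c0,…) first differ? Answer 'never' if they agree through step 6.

[Jacobi] macro 1: S0 reads c0=3 → after 1×micro: -1; S1 reads c0=3 → after 2×micro: -3 ⇒ (c0=-1, c1=-3)
[Jacobi] macro 2: S0 reads c0=-1 → after 1×micro: 3; S1 reads c0=-1 → after 2×micro: 1 ⇒ (c0=3, c1=1)
[Jacobi] macro 3: S0 reads c0=3 → after 1×micro: -1; S1 reads c0=3 → after 2×micro: -3 ⇒ (c0=-1, c1=-3)
[Jacobi] macro 4: S0 reads c0=-1 → after 1×micro: 3; S1 reads c0=-1 → after 2×micro: 1 ⇒ (c0=3, c1=1)
[Jacobi] macro 5: S0 reads c0=3 → after 1×micro: -1; S1 reads c0=3 → after 2×micro: -3 ⇒ (c0=-1, c1=-3)
[Jacobi] macro 6: S0 reads c0=-1 → after 1×micro: 3; S1 reads c0=-1 → after 2×micro: 1 ⇒ (c0=3, c1=1)
[Gauss-Seidel] macro 1: S0 reads c0=3 → after 1×micro: -1; S1 reads c0=-1 → after 2×micro: 1 ⇒ (c0=-1, c1=1)
[Gauss-Seidel] macro 2: S0 reads c0=-1 → after 1×micro: 3; S1 reads c0=3 → after 2×micro: -3 ⇒ (c0=3, c1=-3)
[Gauss-Seidel] macro 3: S0 reads c0=3 → after 1×micro: -1; S1 reads c0=-1 → after 2×micro: 1 ⇒ (c0=-1, c1=1)
[Gauss-Seidel] macro 4: S0 reads c0=-1 → after 1×micro: 3; S1 reads c0=3 → after 2×micro: -3 ⇒ (c0=3, c1=-3)
[Gauss-Seidel] macro 5: S0 reads c0=3 → after 1×micro: -1; S1 reads c0=-1 → after 2×micro: 1 ⇒ (c0=-1, c1=1)
[Gauss-Seidel] macro 6: S0 reads c0=-1 → after 1×micro: 3; S1 reads c0=3 → after 2×micro: -3 ⇒ (c0=3, c1=-3)

first divergence at macro-step: 1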